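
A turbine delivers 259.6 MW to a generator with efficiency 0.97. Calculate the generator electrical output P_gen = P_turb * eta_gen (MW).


P_gen = 259.6 * 0.97 = 251.8120 MW


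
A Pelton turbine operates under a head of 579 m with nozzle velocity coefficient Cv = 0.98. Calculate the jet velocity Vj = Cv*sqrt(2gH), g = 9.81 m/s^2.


Vj = 0.98 * sqrt(2*9.81*579) = 104.4515 m/s


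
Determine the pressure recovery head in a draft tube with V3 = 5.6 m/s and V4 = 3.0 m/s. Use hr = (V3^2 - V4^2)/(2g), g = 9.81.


hr = (5.6^2 - 3.0^2) / (2*9.81) = 1.1397 m


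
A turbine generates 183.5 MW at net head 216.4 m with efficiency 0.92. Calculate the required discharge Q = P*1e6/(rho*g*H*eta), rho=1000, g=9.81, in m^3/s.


Q = 183.5 * 1e6 / (1000 * 9.81 * 216.4 * 0.92) = 93.9555 m^3/s


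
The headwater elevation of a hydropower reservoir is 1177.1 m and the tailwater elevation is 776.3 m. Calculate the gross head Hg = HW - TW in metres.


Hg = 1177.1 - 776.3 = 400.8000 m


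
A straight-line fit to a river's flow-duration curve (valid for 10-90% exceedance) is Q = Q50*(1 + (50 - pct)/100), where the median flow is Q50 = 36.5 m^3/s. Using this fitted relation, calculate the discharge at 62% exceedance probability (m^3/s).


Q = 36.5 * (1 + (50 - 62)/100) = 32.1200 m^3/s


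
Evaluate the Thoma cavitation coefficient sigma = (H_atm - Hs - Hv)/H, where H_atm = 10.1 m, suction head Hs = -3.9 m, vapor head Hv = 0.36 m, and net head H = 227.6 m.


sigma = (10.1 - (-3.9) - 0.36) / 227.6 = 0.0599


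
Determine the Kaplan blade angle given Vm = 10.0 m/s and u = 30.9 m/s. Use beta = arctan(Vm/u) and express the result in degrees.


beta = arctan(10.0 / 30.9) = 17.9329 degrees


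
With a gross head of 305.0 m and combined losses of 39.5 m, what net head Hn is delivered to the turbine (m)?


Hn = 305.0 - 39.5 = 265.5000 m


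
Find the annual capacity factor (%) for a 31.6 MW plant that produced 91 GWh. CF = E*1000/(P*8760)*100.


CF = 91 * 1000 / (31.6 * 8760) * 100 = 32.8738 %


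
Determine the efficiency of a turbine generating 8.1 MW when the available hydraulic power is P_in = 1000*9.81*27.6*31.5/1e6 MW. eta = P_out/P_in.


P_in = 1000 * 9.81 * 27.6 * 31.5 / 1e6 = 8.5288 MW
eta = 8.1 / 8.5288 = 0.9497


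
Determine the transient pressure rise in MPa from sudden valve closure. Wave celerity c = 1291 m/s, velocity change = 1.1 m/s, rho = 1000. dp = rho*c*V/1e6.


dp = 1000 * 1291 * 1.1 / 1e6 = 1.4201 MPa


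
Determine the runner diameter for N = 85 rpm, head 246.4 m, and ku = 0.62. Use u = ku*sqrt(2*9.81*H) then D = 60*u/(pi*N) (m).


u = 0.62 * sqrt(2*9.81*246.4) = 43.1084 m/s
D = 60 * 43.1084 / (pi * 85) = 9.6860 m


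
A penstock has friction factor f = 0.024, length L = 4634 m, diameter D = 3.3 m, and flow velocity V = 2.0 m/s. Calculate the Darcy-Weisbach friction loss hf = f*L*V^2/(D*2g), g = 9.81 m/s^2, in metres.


hf = 0.024 * 4634 * 2.0^2 / (3.3 * 2 * 9.81) = 6.8709 m


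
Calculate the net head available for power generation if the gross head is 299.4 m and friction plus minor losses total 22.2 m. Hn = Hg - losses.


Hn = 299.4 - 22.2 = 277.2000 m


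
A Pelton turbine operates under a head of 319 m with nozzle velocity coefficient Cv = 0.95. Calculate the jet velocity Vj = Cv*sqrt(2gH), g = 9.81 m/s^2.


Vj = 0.95 * sqrt(2*9.81*319) = 75.1568 m/s


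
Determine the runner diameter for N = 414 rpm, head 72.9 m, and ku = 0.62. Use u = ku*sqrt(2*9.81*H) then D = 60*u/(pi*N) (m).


u = 0.62 * sqrt(2*9.81*72.9) = 23.4480 m/s
D = 60 * 23.4480 / (pi * 414) = 1.0817 m


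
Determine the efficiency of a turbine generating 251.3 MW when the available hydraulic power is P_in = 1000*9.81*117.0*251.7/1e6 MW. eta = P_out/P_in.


P_in = 1000 * 9.81 * 117.0 * 251.7 / 1e6 = 288.8937 MW
eta = 251.3 / 288.8937 = 0.8699


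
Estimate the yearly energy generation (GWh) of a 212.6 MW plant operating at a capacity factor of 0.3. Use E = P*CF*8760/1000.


E = 212.6 * 0.3 * 8760 / 1000 = 558.7128 GWh


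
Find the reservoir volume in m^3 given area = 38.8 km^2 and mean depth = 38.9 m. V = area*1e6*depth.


V = 38.8 * 1e6 * 38.9 = 1.5093e+09 m^3


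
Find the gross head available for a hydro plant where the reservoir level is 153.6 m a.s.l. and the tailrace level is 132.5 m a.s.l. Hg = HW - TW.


Hg = 153.6 - 132.5 = 21.1000 m


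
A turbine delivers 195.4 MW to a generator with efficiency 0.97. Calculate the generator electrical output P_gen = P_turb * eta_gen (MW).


P_gen = 195.4 * 0.97 = 189.5380 MW


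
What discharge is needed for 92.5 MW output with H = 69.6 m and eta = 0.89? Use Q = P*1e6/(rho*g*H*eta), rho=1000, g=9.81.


Q = 92.5 * 1e6 / (1000 * 9.81 * 69.6 * 0.89) = 152.2206 m^3/s


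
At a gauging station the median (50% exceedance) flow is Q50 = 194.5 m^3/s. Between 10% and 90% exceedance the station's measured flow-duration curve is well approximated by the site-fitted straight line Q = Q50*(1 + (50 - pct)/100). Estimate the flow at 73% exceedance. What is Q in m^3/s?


Q = 194.5 * (1 + (50 - 73)/100) = 149.7650 m^3/s


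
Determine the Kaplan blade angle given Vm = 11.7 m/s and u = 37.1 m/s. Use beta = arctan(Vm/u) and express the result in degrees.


beta = arctan(11.7 / 37.1) = 17.5034 degrees


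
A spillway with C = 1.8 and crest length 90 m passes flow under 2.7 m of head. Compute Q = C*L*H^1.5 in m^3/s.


Q = 1.8 * 90 * 2.7^1.5 = 718.7215 m^3/s


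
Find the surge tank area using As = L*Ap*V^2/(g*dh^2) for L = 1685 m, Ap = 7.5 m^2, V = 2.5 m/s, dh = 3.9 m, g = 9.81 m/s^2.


As = 1685 * 7.5 * 2.5^2 / (9.81 * 3.9^2) = 529.3501 m^2


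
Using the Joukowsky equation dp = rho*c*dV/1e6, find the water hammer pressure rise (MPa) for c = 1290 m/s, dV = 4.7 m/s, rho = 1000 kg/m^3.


dp = 1000 * 1290 * 4.7 / 1e6 = 6.0630 MPa


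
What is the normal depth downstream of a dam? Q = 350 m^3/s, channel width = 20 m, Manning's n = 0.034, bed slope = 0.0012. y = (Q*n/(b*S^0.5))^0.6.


y = (350 * 0.034 / (20 * 0.0012^0.5))^0.6 = 5.5075 m


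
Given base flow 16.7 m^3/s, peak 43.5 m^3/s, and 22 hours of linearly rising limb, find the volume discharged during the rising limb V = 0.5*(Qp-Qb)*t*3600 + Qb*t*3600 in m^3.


V = 0.5*(43.5 - 16.7)*22*3600 + 16.7*22*3600 = 2.3839e+06 m^3


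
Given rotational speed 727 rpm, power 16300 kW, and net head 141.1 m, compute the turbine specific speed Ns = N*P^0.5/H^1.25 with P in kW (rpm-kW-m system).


Ns = 727 * 16300^0.5 / 141.1^1.25 = 190.8620


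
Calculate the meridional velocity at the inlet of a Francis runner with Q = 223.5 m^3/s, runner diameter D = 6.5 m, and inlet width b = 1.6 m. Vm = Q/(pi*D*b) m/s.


Vm = 223.5 / (pi * 6.5 * 1.6) = 6.8406 m/s


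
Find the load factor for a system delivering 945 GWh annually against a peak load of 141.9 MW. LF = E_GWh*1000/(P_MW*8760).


LF = 945 * 1000 / (141.9 * 8760) = 0.7602


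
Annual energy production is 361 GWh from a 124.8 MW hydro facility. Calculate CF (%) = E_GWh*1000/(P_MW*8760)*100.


CF = 361 * 1000 / (124.8 * 8760) * 100 = 33.0209 %


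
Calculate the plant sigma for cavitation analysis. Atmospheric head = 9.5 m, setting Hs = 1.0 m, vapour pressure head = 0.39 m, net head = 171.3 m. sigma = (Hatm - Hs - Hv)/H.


sigma = (9.5 - 1.0 - 0.39) / 171.3 = 0.0473


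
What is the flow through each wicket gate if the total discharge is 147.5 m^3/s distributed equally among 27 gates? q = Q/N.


q = 147.5 / 27 = 5.4630 m^3/s


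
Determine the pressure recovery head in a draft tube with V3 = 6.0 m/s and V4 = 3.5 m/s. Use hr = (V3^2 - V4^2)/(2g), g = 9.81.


hr = (6.0^2 - 3.5^2) / (2*9.81) = 1.2105 m


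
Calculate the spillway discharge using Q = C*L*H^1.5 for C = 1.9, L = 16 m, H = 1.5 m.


Q = 1.9 * 16 * 1.5^1.5 = 55.8484 m^3/s


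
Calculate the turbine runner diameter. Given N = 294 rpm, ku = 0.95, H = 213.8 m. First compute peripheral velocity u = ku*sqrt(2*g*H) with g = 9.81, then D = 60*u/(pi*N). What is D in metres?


u = 0.95 * sqrt(2*9.81*213.8) = 61.5286 m/s
D = 60 * 61.5286 / (pi * 294) = 3.9970 m


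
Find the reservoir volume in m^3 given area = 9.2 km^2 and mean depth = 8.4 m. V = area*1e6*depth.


V = 9.2 * 1e6 * 8.4 = 7.7280e+07 m^3


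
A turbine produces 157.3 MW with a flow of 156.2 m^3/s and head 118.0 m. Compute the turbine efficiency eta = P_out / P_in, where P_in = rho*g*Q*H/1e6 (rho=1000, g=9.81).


P_in = 1000 * 9.81 * 156.2 * 118.0 / 1e6 = 180.8140 MW
eta = 157.3 / 180.8140 = 0.8700


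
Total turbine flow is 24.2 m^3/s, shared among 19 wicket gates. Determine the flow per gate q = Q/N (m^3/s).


q = 24.2 / 19 = 1.2737 m^3/s


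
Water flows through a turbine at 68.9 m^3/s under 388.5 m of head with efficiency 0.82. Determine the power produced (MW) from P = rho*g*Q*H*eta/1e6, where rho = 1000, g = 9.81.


P = 1000 * 9.81 * 68.9 * 388.5 * 0.82 / 1e6 = 215.3243 MW


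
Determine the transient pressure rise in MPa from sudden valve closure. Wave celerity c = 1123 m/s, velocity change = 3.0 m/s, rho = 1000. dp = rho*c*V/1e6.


dp = 1000 * 1123 * 3.0 / 1e6 = 3.3690 MPa


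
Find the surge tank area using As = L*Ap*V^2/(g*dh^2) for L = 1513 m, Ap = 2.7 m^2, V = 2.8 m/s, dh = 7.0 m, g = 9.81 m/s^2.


As = 1513 * 2.7 * 2.8^2 / (9.81 * 7.0^2) = 66.6275 m^2


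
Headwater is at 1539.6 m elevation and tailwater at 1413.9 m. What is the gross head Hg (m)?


Hg = 1539.6 - 1413.9 = 125.7000 m


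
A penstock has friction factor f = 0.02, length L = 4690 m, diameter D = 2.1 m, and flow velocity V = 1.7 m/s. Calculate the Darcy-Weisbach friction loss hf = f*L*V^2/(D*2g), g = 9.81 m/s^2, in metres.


hf = 0.02 * 4690 * 1.7^2 / (2.1 * 2 * 9.81) = 6.5793 m


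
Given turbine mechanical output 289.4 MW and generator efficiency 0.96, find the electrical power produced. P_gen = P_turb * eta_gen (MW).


P_gen = 289.4 * 0.96 = 277.8240 MW


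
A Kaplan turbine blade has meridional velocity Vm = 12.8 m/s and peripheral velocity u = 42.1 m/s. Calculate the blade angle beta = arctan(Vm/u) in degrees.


beta = arctan(12.8 / 42.1) = 16.9113 degrees


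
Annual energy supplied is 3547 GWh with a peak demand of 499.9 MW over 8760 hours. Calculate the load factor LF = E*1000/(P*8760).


LF = 3547 * 1000 / (499.9 * 8760) = 0.8100


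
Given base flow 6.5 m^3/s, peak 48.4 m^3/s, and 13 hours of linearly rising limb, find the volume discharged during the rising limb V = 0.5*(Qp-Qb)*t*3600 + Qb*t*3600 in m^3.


V = 0.5*(48.4 - 6.5)*13*3600 + 6.5*13*3600 = 1.2847e+06 m^3


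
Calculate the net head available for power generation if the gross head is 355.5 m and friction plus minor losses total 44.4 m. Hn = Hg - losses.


Hn = 355.5 - 44.4 = 311.1000 m


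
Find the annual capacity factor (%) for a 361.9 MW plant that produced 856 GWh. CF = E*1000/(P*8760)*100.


CF = 856 * 1000 / (361.9 * 8760) * 100 = 27.0011 %


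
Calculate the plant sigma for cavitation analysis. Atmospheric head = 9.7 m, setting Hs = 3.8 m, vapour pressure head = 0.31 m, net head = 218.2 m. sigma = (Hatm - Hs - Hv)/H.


sigma = (9.7 - 3.8 - 0.31) / 218.2 = 0.0256


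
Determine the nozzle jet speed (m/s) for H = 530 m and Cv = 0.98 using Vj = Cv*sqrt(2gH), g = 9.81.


Vj = 0.98 * sqrt(2*9.81*530) = 99.9341 m/s


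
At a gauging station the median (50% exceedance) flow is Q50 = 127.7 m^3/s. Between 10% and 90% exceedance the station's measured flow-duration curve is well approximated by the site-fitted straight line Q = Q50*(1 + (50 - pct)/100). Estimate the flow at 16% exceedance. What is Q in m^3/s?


Q = 127.7 * (1 + (50 - 16)/100) = 171.1180 m^3/s


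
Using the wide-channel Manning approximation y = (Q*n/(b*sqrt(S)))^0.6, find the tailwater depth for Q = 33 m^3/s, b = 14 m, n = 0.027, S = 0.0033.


y = (33 * 0.027 / (14 * 0.0033^0.5))^0.6 = 1.0634 m


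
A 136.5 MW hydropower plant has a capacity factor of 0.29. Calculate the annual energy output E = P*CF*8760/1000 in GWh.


E = 136.5 * 0.29 * 8760 / 1000 = 346.7646 GWh


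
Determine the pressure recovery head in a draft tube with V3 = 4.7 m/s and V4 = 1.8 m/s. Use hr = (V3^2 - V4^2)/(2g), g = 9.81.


hr = (4.7^2 - 1.8^2) / (2*9.81) = 0.9608 m


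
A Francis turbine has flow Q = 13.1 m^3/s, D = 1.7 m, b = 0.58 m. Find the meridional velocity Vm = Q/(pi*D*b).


Vm = 13.1 / (pi * 1.7 * 0.58) = 4.2291 m/s


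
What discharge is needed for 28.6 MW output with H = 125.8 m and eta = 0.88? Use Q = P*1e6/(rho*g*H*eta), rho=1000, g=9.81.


Q = 28.6 * 1e6 / (1000 * 9.81 * 125.8 * 0.88) = 26.3350 m^3/s


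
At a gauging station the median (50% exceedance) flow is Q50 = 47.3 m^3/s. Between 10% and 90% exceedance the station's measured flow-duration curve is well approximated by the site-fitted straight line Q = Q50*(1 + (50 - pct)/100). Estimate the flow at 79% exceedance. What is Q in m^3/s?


Q = 47.3 * (1 + (50 - 79)/100) = 33.5830 m^3/s


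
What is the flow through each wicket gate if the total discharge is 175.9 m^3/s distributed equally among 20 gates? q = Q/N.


q = 175.9 / 20 = 8.7950 m^3/s


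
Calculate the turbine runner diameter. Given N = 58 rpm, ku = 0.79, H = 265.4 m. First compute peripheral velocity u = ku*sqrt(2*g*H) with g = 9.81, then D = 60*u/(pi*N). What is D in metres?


u = 0.79 * sqrt(2*9.81*265.4) = 57.0069 m/s
D = 60 * 57.0069 / (pi * 58) = 18.7716 m


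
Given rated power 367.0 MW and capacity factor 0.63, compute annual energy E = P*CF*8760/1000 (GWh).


E = 367.0 * 0.63 * 8760 / 1000 = 2025.3996 GWh


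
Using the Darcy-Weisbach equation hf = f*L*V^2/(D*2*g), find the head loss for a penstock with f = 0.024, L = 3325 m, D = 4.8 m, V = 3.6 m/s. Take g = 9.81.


hf = 0.024 * 3325 * 3.6^2 / (4.8 * 2 * 9.81) = 10.9817 m


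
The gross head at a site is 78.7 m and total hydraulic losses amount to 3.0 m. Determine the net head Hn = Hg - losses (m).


Hn = 78.7 - 3.0 = 75.7000 m


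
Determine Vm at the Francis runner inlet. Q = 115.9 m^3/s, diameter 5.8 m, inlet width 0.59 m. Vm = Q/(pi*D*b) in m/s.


Vm = 115.9 / (pi * 5.8 * 0.59) = 10.7809 m/s


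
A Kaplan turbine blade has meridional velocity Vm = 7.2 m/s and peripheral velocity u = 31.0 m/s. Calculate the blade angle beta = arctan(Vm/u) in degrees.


beta = arctan(7.2 / 31.0) = 13.0756 degrees


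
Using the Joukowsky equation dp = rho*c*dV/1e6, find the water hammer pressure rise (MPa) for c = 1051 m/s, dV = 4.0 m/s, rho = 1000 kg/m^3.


dp = 1000 * 1051 * 4.0 / 1e6 = 4.2040 MPa


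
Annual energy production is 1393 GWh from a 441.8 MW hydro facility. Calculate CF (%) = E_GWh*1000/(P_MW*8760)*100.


CF = 1393 * 1000 / (441.8 * 8760) * 100 = 35.9933 %


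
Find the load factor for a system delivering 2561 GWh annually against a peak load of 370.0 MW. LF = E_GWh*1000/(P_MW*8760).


LF = 2561 * 1000 / (370.0 * 8760) = 0.7901


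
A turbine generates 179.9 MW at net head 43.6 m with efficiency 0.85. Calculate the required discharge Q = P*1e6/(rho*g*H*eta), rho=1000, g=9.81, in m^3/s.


Q = 179.9 * 1e6 / (1000 * 9.81 * 43.6 * 0.85) = 494.8308 m^3/s


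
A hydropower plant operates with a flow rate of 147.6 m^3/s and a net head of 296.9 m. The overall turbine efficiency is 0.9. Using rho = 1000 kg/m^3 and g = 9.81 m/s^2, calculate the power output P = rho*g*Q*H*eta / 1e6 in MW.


P = 1000 * 9.81 * 147.6 * 296.9 * 0.9 / 1e6 = 386.9083 MW


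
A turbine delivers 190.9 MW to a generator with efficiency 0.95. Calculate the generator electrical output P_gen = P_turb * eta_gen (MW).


P_gen = 190.9 * 0.95 = 181.3550 MW


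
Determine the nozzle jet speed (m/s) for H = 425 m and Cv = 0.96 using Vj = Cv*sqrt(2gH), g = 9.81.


Vj = 0.96 * sqrt(2*9.81*425) = 87.6628 m/s


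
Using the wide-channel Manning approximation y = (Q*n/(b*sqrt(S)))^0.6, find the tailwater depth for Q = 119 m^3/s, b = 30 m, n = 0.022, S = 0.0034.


y = (119 * 0.022 / (30 * 0.0034^0.5))^0.6 = 1.2737 m


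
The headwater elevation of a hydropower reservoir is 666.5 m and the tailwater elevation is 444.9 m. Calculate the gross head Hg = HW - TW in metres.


Hg = 666.5 - 444.9 = 221.6000 m


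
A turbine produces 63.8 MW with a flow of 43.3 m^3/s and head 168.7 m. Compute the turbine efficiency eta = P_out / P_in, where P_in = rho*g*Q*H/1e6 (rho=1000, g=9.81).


P_in = 1000 * 9.81 * 43.3 * 168.7 / 1e6 = 71.6592 MW
eta = 63.8 / 71.6592 = 0.8903


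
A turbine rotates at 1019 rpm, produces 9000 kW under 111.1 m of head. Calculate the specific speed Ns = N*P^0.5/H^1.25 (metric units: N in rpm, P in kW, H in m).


Ns = 1019 * 9000^0.5 / 111.1^1.25 = 268.0112


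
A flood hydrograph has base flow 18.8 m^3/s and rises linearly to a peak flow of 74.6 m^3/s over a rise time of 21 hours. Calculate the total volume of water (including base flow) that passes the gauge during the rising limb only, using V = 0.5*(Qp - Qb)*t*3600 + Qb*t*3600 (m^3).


V = 0.5*(74.6 - 18.8)*21*3600 + 18.8*21*3600 = 3.5305e+06 m^3


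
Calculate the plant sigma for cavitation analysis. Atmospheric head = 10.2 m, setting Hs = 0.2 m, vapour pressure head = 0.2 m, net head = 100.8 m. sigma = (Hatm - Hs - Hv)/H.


sigma = (10.2 - 0.2 - 0.2) / 100.8 = 0.0972


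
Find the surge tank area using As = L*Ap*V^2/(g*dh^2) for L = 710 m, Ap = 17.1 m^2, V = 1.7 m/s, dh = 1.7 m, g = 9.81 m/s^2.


As = 710 * 17.1 * 1.7^2 / (9.81 * 1.7^2) = 1237.6147 m^2


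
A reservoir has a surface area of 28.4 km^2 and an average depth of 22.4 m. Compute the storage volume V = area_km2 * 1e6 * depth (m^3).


V = 28.4 * 1e6 * 22.4 = 6.3616e+08 m^3


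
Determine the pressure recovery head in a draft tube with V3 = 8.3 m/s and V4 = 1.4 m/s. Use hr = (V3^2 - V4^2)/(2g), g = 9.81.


hr = (8.3^2 - 1.4^2) / (2*9.81) = 3.4113 m


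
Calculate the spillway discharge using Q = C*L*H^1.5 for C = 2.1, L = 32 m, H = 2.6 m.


Q = 2.1 * 32 * 2.6^1.5 = 281.7275 m^3/s


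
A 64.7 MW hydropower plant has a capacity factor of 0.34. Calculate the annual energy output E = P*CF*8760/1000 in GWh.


E = 64.7 * 0.34 * 8760 / 1000 = 192.7025 GWh


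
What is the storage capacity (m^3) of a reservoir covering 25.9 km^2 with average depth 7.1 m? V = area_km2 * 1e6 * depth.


V = 25.9 * 1e6 * 7.1 = 1.8389e+08 m^3


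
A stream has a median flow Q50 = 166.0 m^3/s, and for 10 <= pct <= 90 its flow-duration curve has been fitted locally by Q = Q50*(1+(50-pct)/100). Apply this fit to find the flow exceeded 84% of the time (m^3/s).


Q = 166.0 * (1 + (50 - 84)/100) = 109.5600 m^3/s


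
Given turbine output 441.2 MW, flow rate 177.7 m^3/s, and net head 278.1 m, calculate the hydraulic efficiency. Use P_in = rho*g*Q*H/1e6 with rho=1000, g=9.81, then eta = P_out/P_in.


P_in = 1000 * 9.81 * 177.7 * 278.1 / 1e6 = 484.7942 MW
eta = 441.2 / 484.7942 = 0.9101


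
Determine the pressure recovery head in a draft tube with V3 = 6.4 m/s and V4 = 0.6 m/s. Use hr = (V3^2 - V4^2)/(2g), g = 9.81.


hr = (6.4^2 - 0.6^2) / (2*9.81) = 2.0693 m


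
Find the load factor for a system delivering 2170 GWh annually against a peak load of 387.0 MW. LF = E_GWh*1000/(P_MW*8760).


LF = 2170 * 1000 / (387.0 * 8760) = 0.6401


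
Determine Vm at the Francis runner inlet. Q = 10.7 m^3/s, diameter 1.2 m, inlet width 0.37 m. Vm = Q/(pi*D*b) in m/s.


Vm = 10.7 / (pi * 1.2 * 0.37) = 7.6710 m/s


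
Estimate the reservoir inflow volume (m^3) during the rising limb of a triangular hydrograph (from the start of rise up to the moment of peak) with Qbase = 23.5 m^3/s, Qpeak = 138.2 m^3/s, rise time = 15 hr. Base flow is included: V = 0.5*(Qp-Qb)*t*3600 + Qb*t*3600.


V = 0.5*(138.2 - 23.5)*15*3600 + 23.5*15*3600 = 4.3659e+06 m^3


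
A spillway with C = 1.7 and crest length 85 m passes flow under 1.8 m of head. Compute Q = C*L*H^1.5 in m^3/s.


Q = 1.7 * 85 * 1.8^1.5 = 348.9608 m^3/s


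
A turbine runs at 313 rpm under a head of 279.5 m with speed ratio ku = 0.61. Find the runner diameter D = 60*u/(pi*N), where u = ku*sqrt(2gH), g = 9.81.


u = 0.61 * sqrt(2*9.81*279.5) = 45.1721 m/s
D = 60 * 45.1721 / (pi * 313) = 2.7563 m


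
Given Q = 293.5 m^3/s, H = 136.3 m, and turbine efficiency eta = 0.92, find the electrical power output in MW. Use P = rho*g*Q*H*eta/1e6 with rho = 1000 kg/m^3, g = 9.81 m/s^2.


P = 1000 * 9.81 * 293.5 * 136.3 * 0.92 / 1e6 = 361.0446 MW


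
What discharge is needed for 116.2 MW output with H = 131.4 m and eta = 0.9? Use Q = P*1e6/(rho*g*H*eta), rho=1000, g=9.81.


Q = 116.2 * 1e6 / (1000 * 9.81 * 131.4 * 0.9) = 100.1611 m^3/s


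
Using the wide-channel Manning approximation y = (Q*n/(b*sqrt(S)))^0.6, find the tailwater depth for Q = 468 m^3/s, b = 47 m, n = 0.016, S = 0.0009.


y = (468 * 0.016 / (47 * 0.0009^0.5))^0.6 = 2.7233 m


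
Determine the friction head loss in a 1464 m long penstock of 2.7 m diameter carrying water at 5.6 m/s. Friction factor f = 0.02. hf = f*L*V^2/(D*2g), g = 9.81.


hf = 0.02 * 1464 * 5.6^2 / (2.7 * 2 * 9.81) = 17.3334 m


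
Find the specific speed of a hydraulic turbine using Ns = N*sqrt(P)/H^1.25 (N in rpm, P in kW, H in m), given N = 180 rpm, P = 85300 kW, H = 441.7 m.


Ns = 180 * 85300^0.5 / 441.7^1.25 = 25.9620


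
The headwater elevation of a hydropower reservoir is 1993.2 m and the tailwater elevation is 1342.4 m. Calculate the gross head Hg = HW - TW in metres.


Hg = 1993.2 - 1342.4 = 650.8000 m


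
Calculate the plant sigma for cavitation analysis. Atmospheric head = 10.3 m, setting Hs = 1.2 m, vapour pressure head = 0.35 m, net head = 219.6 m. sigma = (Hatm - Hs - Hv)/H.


sigma = (10.3 - 1.2 - 0.35) / 219.6 = 0.0398


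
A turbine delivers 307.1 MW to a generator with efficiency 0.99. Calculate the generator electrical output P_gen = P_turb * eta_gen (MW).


P_gen = 307.1 * 0.99 = 304.0290 MW


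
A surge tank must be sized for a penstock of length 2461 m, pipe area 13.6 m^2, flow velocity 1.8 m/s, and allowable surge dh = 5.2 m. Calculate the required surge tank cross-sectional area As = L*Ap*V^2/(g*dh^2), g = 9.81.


As = 2461 * 13.6 * 1.8^2 / (9.81 * 5.2^2) = 408.8084 m^2


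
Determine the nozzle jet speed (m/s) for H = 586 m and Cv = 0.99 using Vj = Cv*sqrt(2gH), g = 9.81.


Vj = 0.99 * sqrt(2*9.81*586) = 106.1533 m/s


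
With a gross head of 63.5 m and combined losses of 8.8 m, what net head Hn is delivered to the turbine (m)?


Hn = 63.5 - 8.8 = 54.7000 m


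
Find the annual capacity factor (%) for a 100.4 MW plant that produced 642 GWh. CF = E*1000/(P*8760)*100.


CF = 642 * 1000 / (100.4 * 8760) * 100 = 72.9957 %


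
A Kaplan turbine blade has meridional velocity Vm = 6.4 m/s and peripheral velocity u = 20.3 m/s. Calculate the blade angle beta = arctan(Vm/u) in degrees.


beta = arctan(6.4 / 20.3) = 17.4985 degrees


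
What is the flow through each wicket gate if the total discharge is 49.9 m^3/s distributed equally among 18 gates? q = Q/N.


q = 49.9 / 18 = 2.7722 m^3/s


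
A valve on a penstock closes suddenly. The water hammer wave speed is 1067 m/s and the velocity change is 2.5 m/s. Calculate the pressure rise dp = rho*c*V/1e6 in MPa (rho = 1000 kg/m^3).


dp = 1000 * 1067 * 2.5 / 1e6 = 2.6675 MPa


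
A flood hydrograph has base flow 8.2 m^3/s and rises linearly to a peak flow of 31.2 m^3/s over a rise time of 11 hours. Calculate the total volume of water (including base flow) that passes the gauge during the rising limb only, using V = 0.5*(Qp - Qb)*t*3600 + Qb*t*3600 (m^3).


V = 0.5*(31.2 - 8.2)*11*3600 + 8.2*11*3600 = 780120.0000 m^3


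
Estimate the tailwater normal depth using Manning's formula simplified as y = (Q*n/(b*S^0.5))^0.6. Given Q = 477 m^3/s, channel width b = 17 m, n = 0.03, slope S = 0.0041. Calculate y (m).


y = (477 * 0.03 / (17 * 0.0041^0.5))^0.6 = 4.6911 m


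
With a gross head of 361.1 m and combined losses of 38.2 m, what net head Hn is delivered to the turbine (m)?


Hn = 361.1 - 38.2 = 322.9000 m


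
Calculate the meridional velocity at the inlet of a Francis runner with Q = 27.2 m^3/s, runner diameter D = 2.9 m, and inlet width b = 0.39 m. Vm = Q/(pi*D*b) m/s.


Vm = 27.2 / (pi * 2.9 * 0.39) = 7.6552 m/s


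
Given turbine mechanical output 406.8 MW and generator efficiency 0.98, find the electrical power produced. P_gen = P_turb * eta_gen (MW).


P_gen = 406.8 * 0.98 = 398.6640 MW


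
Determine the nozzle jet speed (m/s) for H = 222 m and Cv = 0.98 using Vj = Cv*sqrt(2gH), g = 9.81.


Vj = 0.98 * sqrt(2*9.81*222) = 64.6773 m/s


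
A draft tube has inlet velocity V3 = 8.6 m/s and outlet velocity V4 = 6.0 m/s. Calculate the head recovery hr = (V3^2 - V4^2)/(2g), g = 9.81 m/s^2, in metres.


hr = (8.6^2 - 6.0^2) / (2*9.81) = 1.9348 m


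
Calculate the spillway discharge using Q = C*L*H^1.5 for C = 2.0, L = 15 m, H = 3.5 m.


Q = 2.0 * 15 * 3.5^1.5 = 196.4370 m^3/s


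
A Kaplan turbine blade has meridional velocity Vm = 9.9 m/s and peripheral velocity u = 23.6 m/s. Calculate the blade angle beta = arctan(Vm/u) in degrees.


beta = arctan(9.9 / 23.6) = 22.7576 degrees


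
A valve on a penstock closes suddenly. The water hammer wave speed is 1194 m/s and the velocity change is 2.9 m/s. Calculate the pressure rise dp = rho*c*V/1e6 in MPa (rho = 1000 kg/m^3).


dp = 1000 * 1194 * 2.9 / 1e6 = 3.4626 MPa


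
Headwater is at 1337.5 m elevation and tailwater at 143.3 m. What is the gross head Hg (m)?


Hg = 1337.5 - 143.3 = 1194.2000 m


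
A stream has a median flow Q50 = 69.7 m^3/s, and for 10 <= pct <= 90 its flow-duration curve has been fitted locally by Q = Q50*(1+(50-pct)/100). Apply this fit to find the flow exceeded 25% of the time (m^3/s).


Q = 69.7 * (1 + (50 - 25)/100) = 87.1250 m^3/s


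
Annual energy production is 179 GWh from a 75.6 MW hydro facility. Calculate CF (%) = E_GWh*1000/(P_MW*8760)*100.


CF = 179 * 1000 / (75.6 * 8760) * 100 = 27.0288 %


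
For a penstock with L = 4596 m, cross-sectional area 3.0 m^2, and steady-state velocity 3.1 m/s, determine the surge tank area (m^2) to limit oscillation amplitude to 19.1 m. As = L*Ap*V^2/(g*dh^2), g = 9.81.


As = 4596 * 3.0 * 3.1^2 / (9.81 * 19.1^2) = 37.0245 m^2


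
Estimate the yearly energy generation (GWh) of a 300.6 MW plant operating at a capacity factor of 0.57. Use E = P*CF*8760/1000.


E = 300.6 * 0.57 * 8760 / 1000 = 1500.9559 GWh


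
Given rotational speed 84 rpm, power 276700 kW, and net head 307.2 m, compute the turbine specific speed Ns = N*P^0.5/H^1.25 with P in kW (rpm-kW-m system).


Ns = 84 * 276700^0.5 / 307.2^1.25 = 34.3564


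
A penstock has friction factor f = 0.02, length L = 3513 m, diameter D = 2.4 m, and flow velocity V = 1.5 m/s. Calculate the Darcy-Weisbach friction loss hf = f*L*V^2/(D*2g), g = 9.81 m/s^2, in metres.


hf = 0.02 * 3513 * 1.5^2 / (2.4 * 2 * 9.81) = 3.3572 m


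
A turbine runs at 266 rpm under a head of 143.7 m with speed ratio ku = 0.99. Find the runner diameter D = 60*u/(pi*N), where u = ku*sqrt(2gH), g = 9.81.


u = 0.99 * sqrt(2*9.81*143.7) = 52.5670 m/s
D = 60 * 52.5670 / (pi * 266) = 3.7743 m


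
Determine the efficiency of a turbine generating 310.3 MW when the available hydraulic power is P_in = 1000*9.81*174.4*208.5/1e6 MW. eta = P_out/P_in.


P_in = 1000 * 9.81 * 174.4 * 208.5 / 1e6 = 356.7151 MW
eta = 310.3 / 356.7151 = 0.8699


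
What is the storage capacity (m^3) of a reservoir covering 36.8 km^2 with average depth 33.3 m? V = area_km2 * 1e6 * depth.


V = 36.8 * 1e6 * 33.3 = 1.2254e+09 m^3


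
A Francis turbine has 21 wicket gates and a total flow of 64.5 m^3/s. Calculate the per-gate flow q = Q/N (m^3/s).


q = 64.5 / 21 = 3.0714 m^3/s


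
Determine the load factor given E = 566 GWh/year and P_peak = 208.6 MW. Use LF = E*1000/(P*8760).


LF = 566 * 1000 / (208.6 * 8760) = 0.3097


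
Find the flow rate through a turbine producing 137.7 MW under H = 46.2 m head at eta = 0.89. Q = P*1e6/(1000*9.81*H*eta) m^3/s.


Q = 137.7 * 1e6 / (1000 * 9.81 * 46.2 * 0.89) = 341.3760 m^3/s


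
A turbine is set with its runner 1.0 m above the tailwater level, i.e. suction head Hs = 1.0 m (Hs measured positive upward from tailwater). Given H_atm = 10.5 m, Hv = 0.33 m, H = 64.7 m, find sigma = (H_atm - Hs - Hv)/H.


sigma = (10.5 - 1.0 - 0.33) / 64.7 = 0.1417


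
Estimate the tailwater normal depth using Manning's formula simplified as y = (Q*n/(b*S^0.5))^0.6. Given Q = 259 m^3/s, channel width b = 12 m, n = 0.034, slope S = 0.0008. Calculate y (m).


y = (259 * 0.034 / (12 * 0.0008^0.5))^0.6 = 7.0539 m


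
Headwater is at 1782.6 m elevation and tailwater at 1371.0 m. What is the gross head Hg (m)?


Hg = 1782.6 - 1371.0 = 411.6000 m


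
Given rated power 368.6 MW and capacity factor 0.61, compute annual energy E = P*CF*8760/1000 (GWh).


E = 368.6 * 0.61 * 8760 / 1000 = 1969.6510 GWh


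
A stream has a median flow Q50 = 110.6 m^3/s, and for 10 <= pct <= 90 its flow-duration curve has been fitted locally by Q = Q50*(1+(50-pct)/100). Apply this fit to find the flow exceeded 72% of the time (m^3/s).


Q = 110.6 * (1 + (50 - 72)/100) = 86.2680 m^3/s


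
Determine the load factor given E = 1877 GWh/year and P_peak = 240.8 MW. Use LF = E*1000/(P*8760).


LF = 1877 * 1000 / (240.8 * 8760) = 0.8898


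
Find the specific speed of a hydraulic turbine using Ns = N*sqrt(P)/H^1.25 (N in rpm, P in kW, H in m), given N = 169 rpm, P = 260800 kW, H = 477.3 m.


Ns = 169 * 260800^0.5 / 477.3^1.25 = 38.6858


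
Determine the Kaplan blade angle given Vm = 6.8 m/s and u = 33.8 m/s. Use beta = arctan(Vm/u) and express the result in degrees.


beta = arctan(6.8 / 33.8) = 11.3751 degrees


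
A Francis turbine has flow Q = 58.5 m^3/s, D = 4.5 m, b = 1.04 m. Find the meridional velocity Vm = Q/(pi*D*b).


Vm = 58.5 / (pi * 4.5 * 1.04) = 3.9789 m/s


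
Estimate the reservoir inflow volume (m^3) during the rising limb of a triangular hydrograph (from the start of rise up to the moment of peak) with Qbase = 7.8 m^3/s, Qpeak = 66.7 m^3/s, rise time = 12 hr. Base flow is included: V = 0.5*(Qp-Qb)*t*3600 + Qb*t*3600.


V = 0.5*(66.7 - 7.8)*12*3600 + 7.8*12*3600 = 1.6092e+06 m^3


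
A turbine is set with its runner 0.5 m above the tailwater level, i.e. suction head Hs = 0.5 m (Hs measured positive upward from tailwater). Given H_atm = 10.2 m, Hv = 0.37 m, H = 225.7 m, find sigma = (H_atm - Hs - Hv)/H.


sigma = (10.2 - 0.5 - 0.37) / 225.7 = 0.0413


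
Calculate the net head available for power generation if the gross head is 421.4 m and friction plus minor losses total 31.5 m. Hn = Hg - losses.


Hn = 421.4 - 31.5 = 389.9000 m


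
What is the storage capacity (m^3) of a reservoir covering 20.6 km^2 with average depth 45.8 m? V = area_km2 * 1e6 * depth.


V = 20.6 * 1e6 * 45.8 = 9.4348e+08 m^3


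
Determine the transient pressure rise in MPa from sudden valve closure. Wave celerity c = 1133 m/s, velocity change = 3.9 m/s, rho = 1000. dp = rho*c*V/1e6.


dp = 1000 * 1133 * 3.9 / 1e6 = 4.4187 MPa


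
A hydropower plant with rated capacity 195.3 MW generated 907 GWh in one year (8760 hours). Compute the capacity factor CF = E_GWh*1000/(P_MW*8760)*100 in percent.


CF = 907 * 1000 / (195.3 * 8760) * 100 = 53.0153 %


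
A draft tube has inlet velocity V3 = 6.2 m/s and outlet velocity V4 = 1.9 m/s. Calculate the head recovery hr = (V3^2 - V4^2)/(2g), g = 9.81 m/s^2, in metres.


hr = (6.2^2 - 1.9^2) / (2*9.81) = 1.7752 m


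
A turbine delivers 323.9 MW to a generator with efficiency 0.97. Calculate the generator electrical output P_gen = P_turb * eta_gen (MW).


P_gen = 323.9 * 0.97 = 314.1830 MW


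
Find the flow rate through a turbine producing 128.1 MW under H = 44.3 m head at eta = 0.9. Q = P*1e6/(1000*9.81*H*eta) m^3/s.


Q = 128.1 * 1e6 / (1000 * 9.81 * 44.3 * 0.9) = 327.5170 m^3/s


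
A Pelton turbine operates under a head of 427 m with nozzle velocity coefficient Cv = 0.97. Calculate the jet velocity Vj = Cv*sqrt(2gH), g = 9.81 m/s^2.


Vj = 0.97 * sqrt(2*9.81*427) = 88.7841 m/s


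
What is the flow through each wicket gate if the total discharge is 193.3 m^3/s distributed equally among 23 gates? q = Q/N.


q = 193.3 / 23 = 8.4043 m^3/s


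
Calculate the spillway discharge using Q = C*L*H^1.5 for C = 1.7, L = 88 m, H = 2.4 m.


Q = 1.7 * 88 * 2.4^1.5 = 556.2224 m^3/s


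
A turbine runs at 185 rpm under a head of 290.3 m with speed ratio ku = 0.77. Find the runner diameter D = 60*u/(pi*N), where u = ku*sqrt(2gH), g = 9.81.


u = 0.77 * sqrt(2*9.81*290.3) = 58.1117 m/s
D = 60 * 58.1117 / (pi * 185) = 5.9992 m


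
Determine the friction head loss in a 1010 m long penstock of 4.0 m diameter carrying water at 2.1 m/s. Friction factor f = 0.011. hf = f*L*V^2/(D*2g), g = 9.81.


hf = 0.011 * 1010 * 2.1^2 / (4.0 * 2 * 9.81) = 0.6243 m


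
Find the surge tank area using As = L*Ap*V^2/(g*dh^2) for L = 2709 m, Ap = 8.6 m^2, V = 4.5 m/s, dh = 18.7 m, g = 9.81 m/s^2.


As = 2709 * 8.6 * 4.5^2 / (9.81 * 18.7^2) = 137.5246 m^2


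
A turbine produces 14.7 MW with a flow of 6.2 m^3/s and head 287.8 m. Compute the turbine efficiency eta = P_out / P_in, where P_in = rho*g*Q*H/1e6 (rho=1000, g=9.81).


P_in = 1000 * 9.81 * 6.2 * 287.8 / 1e6 = 17.5046 MW
eta = 14.7 / 17.5046 = 0.8398


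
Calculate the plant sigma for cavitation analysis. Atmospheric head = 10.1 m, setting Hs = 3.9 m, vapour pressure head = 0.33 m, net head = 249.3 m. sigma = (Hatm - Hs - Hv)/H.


sigma = (10.1 - 3.9 - 0.33) / 249.3 = 0.0235


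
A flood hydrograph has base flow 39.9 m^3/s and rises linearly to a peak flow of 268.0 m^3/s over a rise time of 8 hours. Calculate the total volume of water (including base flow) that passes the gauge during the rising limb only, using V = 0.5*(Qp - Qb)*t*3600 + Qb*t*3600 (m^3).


V = 0.5*(268.0 - 39.9)*8*3600 + 39.9*8*3600 = 4.4338e+06 m^3


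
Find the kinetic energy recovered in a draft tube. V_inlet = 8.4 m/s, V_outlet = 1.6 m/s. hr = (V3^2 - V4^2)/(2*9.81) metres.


hr = (8.4^2 - 1.6^2) / (2*9.81) = 3.4659 m


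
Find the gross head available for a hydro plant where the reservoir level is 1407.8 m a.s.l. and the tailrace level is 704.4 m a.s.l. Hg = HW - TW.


Hg = 1407.8 - 704.4 = 703.4000 m


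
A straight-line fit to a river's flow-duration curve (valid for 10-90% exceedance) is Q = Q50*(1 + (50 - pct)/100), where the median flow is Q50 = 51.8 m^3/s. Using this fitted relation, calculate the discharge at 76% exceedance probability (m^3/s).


Q = 51.8 * (1 + (50 - 76)/100) = 38.3320 m^3/s


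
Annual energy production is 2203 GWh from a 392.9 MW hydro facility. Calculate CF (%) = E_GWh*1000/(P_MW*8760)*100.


CF = 2203 * 1000 / (392.9 * 8760) * 100 = 64.0071 %


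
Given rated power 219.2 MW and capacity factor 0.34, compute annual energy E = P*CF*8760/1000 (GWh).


E = 219.2 * 0.34 * 8760 / 1000 = 652.8653 GWh


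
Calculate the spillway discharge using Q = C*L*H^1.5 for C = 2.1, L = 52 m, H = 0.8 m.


Q = 2.1 * 52 * 0.8^1.5 = 78.1372 m^3/s


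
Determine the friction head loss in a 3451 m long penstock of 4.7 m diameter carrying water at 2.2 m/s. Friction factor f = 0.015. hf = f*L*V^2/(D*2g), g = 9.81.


hf = 0.015 * 3451 * 2.2^2 / (4.7 * 2 * 9.81) = 2.7170 m


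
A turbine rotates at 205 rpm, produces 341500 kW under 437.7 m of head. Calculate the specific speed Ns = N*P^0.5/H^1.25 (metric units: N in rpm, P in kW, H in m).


Ns = 205 * 341500^0.5 / 437.7^1.25 = 59.8382


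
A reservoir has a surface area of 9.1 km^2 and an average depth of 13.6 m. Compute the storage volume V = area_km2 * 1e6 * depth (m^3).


V = 9.1 * 1e6 * 13.6 = 1.2376e+08 m^3


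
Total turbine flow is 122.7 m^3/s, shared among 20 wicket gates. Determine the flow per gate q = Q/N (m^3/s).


q = 122.7 / 20 = 6.1350 m^3/s


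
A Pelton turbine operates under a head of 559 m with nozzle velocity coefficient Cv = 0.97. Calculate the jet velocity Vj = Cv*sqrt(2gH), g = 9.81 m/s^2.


Vj = 0.97 * sqrt(2*9.81*559) = 101.5844 m/s


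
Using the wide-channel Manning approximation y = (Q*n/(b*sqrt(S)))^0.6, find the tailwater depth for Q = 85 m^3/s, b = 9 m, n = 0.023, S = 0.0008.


y = (85 * 0.023 / (9 * 0.0008^0.5))^0.6 = 3.3979 m


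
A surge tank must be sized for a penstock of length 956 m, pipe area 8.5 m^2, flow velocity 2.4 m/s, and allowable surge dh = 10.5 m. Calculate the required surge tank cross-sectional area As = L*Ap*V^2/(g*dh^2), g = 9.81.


As = 956 * 8.5 * 2.4^2 / (9.81 * 10.5^2) = 43.2765 m^2


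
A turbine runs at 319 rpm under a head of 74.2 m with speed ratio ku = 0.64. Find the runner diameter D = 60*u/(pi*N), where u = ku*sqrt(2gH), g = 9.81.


u = 0.64 * sqrt(2*9.81*74.2) = 24.4192 m/s
D = 60 * 24.4192 / (pi * 319) = 1.4620 m


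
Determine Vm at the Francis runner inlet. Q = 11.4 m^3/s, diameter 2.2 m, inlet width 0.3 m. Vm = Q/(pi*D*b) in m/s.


Vm = 11.4 / (pi * 2.2 * 0.3) = 5.4981 m/s


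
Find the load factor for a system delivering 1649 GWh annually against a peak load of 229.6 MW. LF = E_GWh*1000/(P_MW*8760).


LF = 1649 * 1000 / (229.6 * 8760) = 0.8199


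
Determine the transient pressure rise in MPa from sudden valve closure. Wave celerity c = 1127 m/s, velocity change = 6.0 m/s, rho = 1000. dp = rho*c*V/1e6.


dp = 1000 * 1127 * 6.0 / 1e6 = 6.7620 MPa


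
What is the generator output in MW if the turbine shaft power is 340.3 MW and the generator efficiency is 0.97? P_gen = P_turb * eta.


P_gen = 340.3 * 0.97 = 330.0910 MW


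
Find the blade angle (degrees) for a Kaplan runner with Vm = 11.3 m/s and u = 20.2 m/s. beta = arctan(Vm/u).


beta = arctan(11.3 / 20.2) = 29.2229 degrees


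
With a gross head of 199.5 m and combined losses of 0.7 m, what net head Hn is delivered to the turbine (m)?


Hn = 199.5 - 0.7 = 198.8000 m


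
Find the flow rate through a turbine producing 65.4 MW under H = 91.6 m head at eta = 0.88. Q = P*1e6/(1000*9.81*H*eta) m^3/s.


Q = 65.4 * 1e6 / (1000 * 9.81 * 91.6 * 0.88) = 82.7048 m^3/s


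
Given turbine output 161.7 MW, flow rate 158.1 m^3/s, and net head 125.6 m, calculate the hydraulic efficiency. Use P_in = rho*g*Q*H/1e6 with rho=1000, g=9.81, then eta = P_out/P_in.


P_in = 1000 * 9.81 * 158.1 * 125.6 / 1e6 = 194.8007 MW
eta = 161.7 / 194.8007 = 0.8301


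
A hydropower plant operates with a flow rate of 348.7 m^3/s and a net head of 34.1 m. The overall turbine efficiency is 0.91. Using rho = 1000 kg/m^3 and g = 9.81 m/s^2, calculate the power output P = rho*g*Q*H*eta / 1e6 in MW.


P = 1000 * 9.81 * 348.7 * 34.1 * 0.91 / 1e6 = 106.1492 MW


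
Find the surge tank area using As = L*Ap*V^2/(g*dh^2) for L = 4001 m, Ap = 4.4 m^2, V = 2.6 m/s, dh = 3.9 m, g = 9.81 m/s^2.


As = 4001 * 4.4 * 2.6^2 / (9.81 * 3.9^2) = 797.5716 m^2


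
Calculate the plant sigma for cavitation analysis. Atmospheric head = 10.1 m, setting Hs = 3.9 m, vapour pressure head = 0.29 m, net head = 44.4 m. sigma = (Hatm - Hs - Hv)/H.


sigma = (10.1 - 3.9 - 0.29) / 44.4 = 0.1331


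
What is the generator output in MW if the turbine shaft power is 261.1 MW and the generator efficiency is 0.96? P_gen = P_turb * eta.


P_gen = 261.1 * 0.96 = 250.6560 MW


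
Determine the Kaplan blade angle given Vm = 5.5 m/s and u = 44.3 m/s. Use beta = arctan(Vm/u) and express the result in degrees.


beta = arctan(5.5 / 44.3) = 7.0773 degrees
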